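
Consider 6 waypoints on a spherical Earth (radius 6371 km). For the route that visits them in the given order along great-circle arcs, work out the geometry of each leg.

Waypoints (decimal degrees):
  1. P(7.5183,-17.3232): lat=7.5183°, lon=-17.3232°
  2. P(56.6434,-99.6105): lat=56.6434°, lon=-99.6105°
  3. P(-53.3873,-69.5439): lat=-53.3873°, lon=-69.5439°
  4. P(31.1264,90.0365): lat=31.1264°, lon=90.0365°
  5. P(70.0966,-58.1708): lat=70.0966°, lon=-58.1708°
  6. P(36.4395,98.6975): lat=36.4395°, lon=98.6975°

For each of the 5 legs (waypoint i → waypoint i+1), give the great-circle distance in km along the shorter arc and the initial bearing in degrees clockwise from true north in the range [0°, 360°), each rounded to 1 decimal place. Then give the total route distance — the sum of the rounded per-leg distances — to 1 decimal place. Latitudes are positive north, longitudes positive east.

Leg 1: φ1=0.1312191, φ2=0.9886138, Δφ=0.8573947, Δλ=-1.4361843 rad; a=sin²(Δφ/2)+cosφ1·cosφ2·sin²(Δλ/2)=0.4087765741; c=2·atan2(√a, √(1-a))=1.387321826; dist=6371·c=8838.627 ≈ 8838.6 km; running total=8838.6 km
Leg 1 bearing: y=sinΔλ·cosφ2=-0.54487399, x=cosφ1·sinφ2-sinφ1·cosφ2·cosΔλ=0.81842866; θ=atan2(y, x)=-33.6539° <0 so +360° → 326.3461° ≈ 326.3°
Leg 2: φ1=0.9886138, φ2=-0.9317842, Δφ=-1.9203980, Δλ=0.5247612 rad; a=sin²(Δφ/2)+cosφ1·cosφ2·sin²(Δλ/2)=0.6933244028; c=2·atan2(√a, √(1-a))=1.967791333; dist=6371·c=12536.799 ≈ 12536.8 km; running total=21375.4 km
Leg 2 bearing: y=sinΔλ·cosφ2=0.29880158, x=cosφ1·sinφ2-sinφ1·cosφ2·cosΔλ=-0.87247941; θ=atan2(y, x)=161.0950° ≈ 161.1°
Leg 3: φ1=-0.9317842, φ2=0.5432582, Δφ=1.4750423, Δλ=2.7852034 rad; a=sin²(Δφ/2)+cosφ1·cosφ2·sin²(Δλ/2)=0.9466938070; c=2·atan2(√a, √(1-a))=2.675625856; dist=6371·c=17046.412 ≈ 17046.4 km; running total=38421.8 km
Leg 3 bearing: y=sinΔλ·cosφ2=0.29866223, x=cosφ1·sinφ2-sinφ1·cosφ2·cosΔλ=-0.33564780; θ=atan2(y, x)=138.3370° ≈ 138.3°
Leg 4: φ1=0.5432582, φ2=1.2234165, Δφ=0.6801583, Δλ=-2.5867054 rad; a=sin²(Δφ/2)+cosφ1·cosφ2·sin²(Δλ/2)=0.3808233984; c=2·atan2(√a, √(1-a))=1.330126498; dist=6371·c=8474.236 ≈ 8474.2 km; running total=46896.0 km
Leg 4 bearing: y=sinΔλ·cosφ2=-0.17935751, x=cosφ1·sinφ2-sinφ1·cosφ2·cosΔλ=0.95447296; θ=atan2(y, x)=-10.6425° <0 so +360° → 349.3575° ≈ 349.4°
Leg 5: φ1=1.2234165, φ2=0.6359893, Δφ=-0.5874272, Δλ=2.7378683 rad; a=sin²(Δφ/2)+cosφ1·cosφ2·sin²(Δλ/2)=0.3466811109; c=2·atan2(√a, √(1-a))=1.259137704; dist=6371·c=8021.966 ≈ 8022.0 km; running total=54918.0 km
Leg 5 bearing: y=sinΔλ·cosφ2=0.31603849, x=cosφ1·sinφ2-sinφ1·cosφ2·cosΔλ=0.89782679; θ=atan2(y, x)=19.3923° ≈ 19.4°

Leg 1: dist=8838.6 km, bearing=326.3°
Leg 2: dist=12536.8 km, bearing=161.1°
Leg 3: dist=17046.4 km, bearing=138.3°
Leg 4: dist=8474.2 km, bearing=349.4°
Leg 5: dist=8022.0 km, bearing=19.4°
Total: 54918.0 km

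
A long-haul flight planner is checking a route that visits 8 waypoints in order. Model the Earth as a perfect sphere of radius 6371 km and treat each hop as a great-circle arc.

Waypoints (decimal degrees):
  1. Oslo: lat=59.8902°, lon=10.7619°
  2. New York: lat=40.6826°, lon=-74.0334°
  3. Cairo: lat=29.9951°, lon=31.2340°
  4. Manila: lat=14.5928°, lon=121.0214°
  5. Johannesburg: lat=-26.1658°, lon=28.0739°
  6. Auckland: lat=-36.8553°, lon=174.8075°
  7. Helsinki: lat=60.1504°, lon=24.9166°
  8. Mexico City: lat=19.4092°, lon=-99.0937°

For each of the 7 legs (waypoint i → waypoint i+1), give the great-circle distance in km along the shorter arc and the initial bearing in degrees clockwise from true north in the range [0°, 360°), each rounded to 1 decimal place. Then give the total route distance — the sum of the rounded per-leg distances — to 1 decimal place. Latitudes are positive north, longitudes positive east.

Leg 1: dist=5920.4 km, bearing=289.5°
Leg 2: dist=9029.3 km, bearing=57.7°
Leg 3: dist=9183.0 km, bearing=77.4°
Leg 4: dist=11004.0 km, bearing=245.1°
Leg 5: dist=12190.5 km, bearing=152.2°
Leg 6: dist=16663.0 km, bearing=330.2°
Leg 7: dist=9844.1 km, bearing=308.5°
Total: 73834.3 km

Leg 1: φ1=1.0452812, φ2=0.7100453, Δφ=-0.3352359, Δλ=-1.4799572 rad; a=sin²(Δφ/2)+cosφ1·cosφ2·sin²(Δλ/2)=0.2007906957; c=2·atan2(√a, √(1-a))=0.929270495; dist=6371·c=5920.382 ≈ 5920.4 km; running total=5920.4 km
Leg 1 bearing: y=sinΔλ·cosφ2=-0.75520570, x=cosφ1·sinφ2-sinφ1·cosφ2·cosΔλ=0.26750611; θ=atan2(y, x)=-70.4950° <0 so +360° → 289.5050° ≈ 289.5°
Leg 2: φ1=0.7100453, φ2=0.5235133, Δφ=-0.1865321, Δλ=1.8372627 rad; a=sin²(Δφ/2)+cosφ1·cosφ2·sin²(Δλ/2)=0.4235284917; c=2·atan2(√a, √(1-a))=1.417250682; dist=6371·c=9029.304 ≈ 9029.3 km; running total=14949.7 km
Leg 2 bearing: y=sinΔλ·cosφ2=0.83550236, x=cosφ1·sinφ2-sinφ1·cosφ2·cosΔλ=0.52777290; θ=atan2(y, x)=57.7201° ≈ 57.7°
Leg 3: φ1=0.5235133, φ2=0.2546924, Δφ=-0.2688208, Δλ=1.5670858 rad; a=sin²(Δφ/2)+cosφ1·cosφ2·sin²(Δλ/2)=0.4354674271; c=2·atan2(√a, √(1-a))=1.441370144; dist=6371·c=9182.969 ≈ 9183.0 km; running total=24132.7 km
Leg 3 bearing: y=sinΔλ·cosφ2=0.96773418, x=cosφ1·sinφ2-sinφ1·cosφ2·cosΔλ=0.21640876; θ=atan2(y, x)=77.3947° ≈ 77.4°
Leg 4: φ1=0.2546924, φ2=-0.4566794, Δφ=-0.7113718, Δλ=-1.6222399 rad; a=sin²(Δφ/2)+cosφ1·cosφ2·sin²(Δλ/2)=0.5778820070; c=2·atan2(√a, √(1-a))=1.727197188; dist=6371·c=11003.973 ≈ 11004.0 km; running total=35136.7 km
Leg 4 bearing: y=sinΔλ·cosφ2=-0.89633439, x=cosφ1·sinφ2-sinφ1·cosφ2·cosΔλ=-0.41511714; θ=atan2(y, x)=-114.8502° <0 so +360° → 245.1498° ≈ 245.1°
Leg 5: φ1=-0.4566794, φ2=-0.6432463, Δφ=-0.1865670, Δλ=2.5609844 rad; a=sin²(Δφ/2)+cosφ1·cosφ2·sin²(Δλ/2)=0.6679888825; c=2·atan2(√a, √(1-a))=1.913439475; dist=6371·c=12190.523 ≈ 12190.5 km; running total=47327.2 km
Leg 5 bearing: y=sinΔλ·cosφ2=0.43890990, x=cosφ1·sinφ2-sinφ1·cosφ2·cosΔλ=-0.83335289; θ=atan2(y, x)=152.2251° ≈ 152.2°
Leg 6: φ1=-0.6432463, φ2=1.0498225, Δφ=1.6930689, Δλ=-2.6160897 rad; a=sin²(Δφ/2)+cosφ1·cosφ2·sin²(Δλ/2)=0.9323721076; c=2·atan2(√a, √(1-a))=2.615437159; dist=6371·c=16662.950 ≈ 16663.0 km; running total=63990.2 km
Leg 6 bearing: y=sinΔλ·cosφ2=-0.24968281, x=cosφ1·sinφ2-sinφ1·cosφ2·cosΔλ=0.43574756; θ=atan2(y, x)=-29.8127° <0 so +360° → 330.1873° ≈ 330.2°
Leg 7: φ1=1.0498225, φ2=0.3387544, Δφ=-0.7110681, Δλ=-2.1643880 rad; a=sin²(Δφ/2)+cosφ1·cosφ2·sin²(Δλ/2)=0.4871752880; c=2·atan2(√a, √(1-a))=1.545144090; dist=6371·c=9844.113 ≈ 9844.1 km; running total=73834.3 km
Leg 7 bearing: y=sinΔλ·cosφ2=-0.78182797, x=cosφ1·sinφ2-sinφ1·cosφ2·cosΔλ=0.62296640; θ=atan2(y, x)=-51.4519° <0 so +360° → 308.5481° ≈ 308.5°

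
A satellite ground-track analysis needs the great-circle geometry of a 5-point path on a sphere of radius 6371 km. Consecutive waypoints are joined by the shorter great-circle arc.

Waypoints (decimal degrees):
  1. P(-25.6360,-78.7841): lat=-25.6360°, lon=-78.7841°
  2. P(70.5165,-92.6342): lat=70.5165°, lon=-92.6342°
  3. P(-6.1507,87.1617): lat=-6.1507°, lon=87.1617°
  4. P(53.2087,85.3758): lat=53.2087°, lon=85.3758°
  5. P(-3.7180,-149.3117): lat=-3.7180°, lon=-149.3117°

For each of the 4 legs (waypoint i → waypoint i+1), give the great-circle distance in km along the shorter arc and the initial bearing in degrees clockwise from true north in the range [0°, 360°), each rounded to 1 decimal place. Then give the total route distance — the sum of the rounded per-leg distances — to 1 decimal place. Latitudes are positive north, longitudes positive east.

Leg 1: φ1=-0.4474326, φ2=1.2307451, Δφ=1.6781777, Δλ=-0.2417298 rad; a=sin²(Δφ/2)+cosφ1·cosφ2·sin²(Δλ/2)=0.5579589800; c=2·atan2(√a, √(1-a))=1.686975467; dist=6371·c=10747.721 ≈ 10747.7 km; running total=10747.7 km
Leg 1 bearing: y=sinΔλ·cosφ2=-0.07984255, x=cosφ1·sinφ2-sinφ1·cosφ2·cosΔλ=0.99004454; θ=atan2(y, x)=-4.6107° <0 so +360° → 355.3893° ≈ 355.4°
Leg 2: φ1=1.2307451, φ2=-0.1073500, Δφ=-1.3380951, Δλ=3.1380304 rad; a=sin²(Δφ/2)+cosφ1·cosφ2·sin²(Δλ/2)=0.7163109370; c=2·atan2(√a, √(1-a))=2.018195184; dist=6371·c=12857.922 ≈ 12857.9 km; running total=23605.6 km
Leg 2 bearing: y=sinΔλ·cosφ2=0.00354170, x=cosφ1·sinφ2-sinφ1·cosφ2·cosΔλ=0.90156851; θ=atan2(y, x)=0.2251° ≈ 0.2°
Leg 3: φ1=-0.1073500, φ2=0.9286670, Δφ=1.0360170, Δλ=-0.0311698 rad; a=sin²(Δφ/2)+cosφ1·cosφ2·sin²(Δλ/2)=0.2453190116; c=2·atan2(√a, √(1-a))=1.036353111; dist=6371·c=6602.606 ≈ 6602.6 km; running total=30208.2 km
Leg 3 bearing: y=sinΔλ·cosφ2=-0.01866465, x=cosφ1·sinφ2-sinφ1·cosφ2·cosΔλ=0.86034993; θ=atan2(y, x)=-1.2428° <0 so +360° → 358.7572° ≈ 358.8°
Leg 4: φ1=0.9286670, φ2=-0.0648913, Δφ=-0.9935583, Δλ=-4.0960696 rad; a=sin²(Δφ/2)+cosφ1·cosφ2·sin²(Δλ/2)=0.6986940348; c=2·atan2(√a, √(1-a))=1.979465089; dist=6371·c=12611.172 ≈ 12611.2 km; running total=42819.4 km
Leg 4 bearing: y=sinΔλ·cosφ2=0.81429404, x=cosφ1·sinφ2-sinφ1·cosφ2·cosΔλ=0.42309330; θ=atan2(y, x)=62.5444° ≈ 62.5°

Leg 1: dist=10747.7 km, bearing=355.4°
Leg 2: dist=12857.9 km, bearing=0.2°
Leg 3: dist=6602.6 km, bearing=358.8°
Leg 4: dist=12611.2 km, bearing=62.5°
Total: 42819.4 km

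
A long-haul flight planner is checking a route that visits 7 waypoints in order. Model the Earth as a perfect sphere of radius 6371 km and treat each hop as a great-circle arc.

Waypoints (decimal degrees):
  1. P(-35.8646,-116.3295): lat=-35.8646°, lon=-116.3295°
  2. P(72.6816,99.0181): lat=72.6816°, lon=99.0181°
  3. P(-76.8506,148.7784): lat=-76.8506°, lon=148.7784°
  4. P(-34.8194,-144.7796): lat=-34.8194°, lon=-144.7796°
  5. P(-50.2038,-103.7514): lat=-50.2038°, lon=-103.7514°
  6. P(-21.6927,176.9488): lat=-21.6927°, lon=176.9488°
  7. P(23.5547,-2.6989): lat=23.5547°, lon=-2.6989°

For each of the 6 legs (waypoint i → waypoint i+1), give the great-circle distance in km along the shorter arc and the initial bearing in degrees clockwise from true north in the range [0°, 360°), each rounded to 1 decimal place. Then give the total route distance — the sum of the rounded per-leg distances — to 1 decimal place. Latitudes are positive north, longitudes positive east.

Leg 1: φ1=-0.6259554, φ2=1.2685332, Δφ=1.8944886, Δλ=3.7585247 rad; a=sin²(Δφ/2)+cosφ1·cosφ2·sin²(Δλ/2)=0.8780411753; c=2·atan2(√a, √(1-a))=2.428102636; dist=6371·c=15469.442 ≈ 15469.4 km; running total=15469.4 km
Leg 1 bearing: y=sinΔλ·cosφ2=-0.17221928, x=cosφ1·sinφ2-sinφ1·cosφ2·cosΔλ=0.63141112; θ=atan2(y, x)=-15.2565° <0 so +360° → 344.7435° ≈ 344.7°
Leg 2: φ1=1.2685332, φ2=-1.3412960, Δφ=-2.6098292, Δλ=0.8684811 rad; a=sin²(Δφ/2)+cosφ1·cosφ2·sin²(Δλ/2)=0.9429439909; c=2·atan2(√a, √(1-a))=2.659201023; dist=6371·c=16941.770 ≈ 16941.8 km; running total=32411.2 km
Leg 2 bearing: y=sinΔλ·cosφ2=0.17365492, x=cosφ1·sinφ2-sinφ1·cosφ2·cosΔλ=-0.43017026; θ=atan2(y, x)=158.0166° ≈ 158.0°
Leg 3: φ1=-1.3412960, φ2=-0.6077132, Δφ=0.7335828, Δλ=-5.1235536 rad; a=sin²(Δφ/2)+cosφ1·cosφ2·sin²(Δλ/2)=0.1846679906; c=2·atan2(√a, √(1-a))=0.888387780; dist=6371·c=5659.919 ≈ 5659.9 km; running total=38071.1 km
Leg 3 bearing: y=sinΔλ·cosφ2=0.75253413, x=cosφ1·sinφ2-sinφ1·cosφ2·cosΔλ=0.18961875; θ=atan2(y, x)=75.8574° ≈ 75.9°
Leg 4: φ1=-0.6077132, φ2=-0.8762216, Δφ=-0.2685084, Δλ=0.7160772 rad; a=sin²(Δφ/2)+cosφ1·cosφ2·sin²(Δλ/2)=0.0824461778; c=2·atan2(√a, √(1-a))=0.582467884; dist=6371·c=3710.903 ≈ 3710.9 km; running total=41782.0 km
Leg 4 bearing: y=sinΔλ·cosφ2=0.42015402, x=cosφ1·sinφ2-sinφ1·cosφ2·cosΔλ=-0.35505749; θ=atan2(y, x)=130.2000° ≈ 130.2°
Leg 5: φ1=-0.8762216, φ2=-0.3786090, Δφ=0.4976126, Δλ=4.8991427 rad; a=sin²(Δφ/2)+cosφ1·cosφ2·sin²(Δλ/2)=0.3027907258; c=2·atan2(√a, √(1-a))=1.165361310; dist=6371·c=7424.517 ≈ 7424.5 km; running total=49206.5 km
Leg 5 bearing: y=sinΔλ·cosφ2=-0.91302323, x=cosφ1·sinφ2-sinφ1·cosφ2·cosΔλ=-0.10403164; θ=atan2(y, x)=-96.5004° <0 so +360° → 263.4996° ≈ 263.5°
Leg 6: φ1=-0.3786090, φ2=0.4111071, Δφ=0.7897161, Δλ=-3.1354439 rad; a=sin²(Δφ/2)+cosφ1·cosφ2·sin²(Δλ/2)=0.9997279420; c=2·atan2(√a, √(1-a))=3.108602796; dist=6371·c=19804.908 ≈ 19804.9 km; running total=69011.4 km
Leg 6 bearing: y=sinΔλ·cosφ2=-0.00563644, x=cosφ1·sinφ2-sinφ1·cosφ2·cosΔλ=0.03249872; θ=atan2(y, x)=-9.8393° <0 so +360° → 350.1607° ≈ 350.2°

Leg 1: dist=15469.4 km, bearing=344.7°
Leg 2: dist=16941.8 km, bearing=158.0°
Leg 3: dist=5659.9 km, bearing=75.9°
Leg 4: dist=3710.9 km, bearing=130.2°
Leg 5: dist=7424.5 km, bearing=263.5°
Leg 6: dist=19804.9 km, bearing=350.2°
Total: 69011.4 km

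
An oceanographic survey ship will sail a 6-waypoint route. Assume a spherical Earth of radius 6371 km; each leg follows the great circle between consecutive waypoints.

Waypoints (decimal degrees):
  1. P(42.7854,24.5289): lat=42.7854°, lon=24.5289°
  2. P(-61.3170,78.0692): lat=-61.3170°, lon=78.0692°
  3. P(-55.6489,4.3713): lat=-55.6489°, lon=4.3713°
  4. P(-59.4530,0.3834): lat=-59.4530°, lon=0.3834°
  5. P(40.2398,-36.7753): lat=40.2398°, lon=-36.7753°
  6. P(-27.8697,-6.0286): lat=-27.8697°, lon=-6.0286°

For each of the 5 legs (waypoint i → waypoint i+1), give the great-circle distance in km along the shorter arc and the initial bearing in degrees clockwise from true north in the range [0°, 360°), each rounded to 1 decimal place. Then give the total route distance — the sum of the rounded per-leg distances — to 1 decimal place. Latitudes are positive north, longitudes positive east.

Leg 1: φ1=0.7467461, φ2=-1.0701835, Δφ=-1.8169296, Δλ=0.9344545 rad; a=sin²(Δφ/2)+cosφ1·cosφ2·sin²(Δλ/2)=0.6932885406; c=2·atan2(√a, √(1-a))=1.967713561; dist=6371·c=12536.303 ≈ 12536.3 km; running total=12536.3 km
Leg 1 bearing: y=sinΔλ·cosφ2=0.38602244, x=cosφ1·sinφ2-sinφ1·cosφ2·cosΔλ=-0.83758273; θ=atan2(y, x)=155.2561° ≈ 155.3°
Leg 2: φ1=-1.0701835, φ2=-0.9712565, Δφ=0.0989270, Δλ=-1.2862710 rad; a=sin²(Δφ/2)+cosφ1·cosφ2·sin²(Δλ/2)=0.0998467039; c=2·atan2(√a, √(1-a))=0.642989948; dist=6371·c=4096.489 ≈ 4096.5 km; running total=16632.8 km
Leg 2 bearing: y=sinΔλ·cosφ2=-0.54157642, x=cosφ1·sinφ2-sinφ1·cosφ2·cosΔλ=-0.25730205; θ=atan2(y, x)=-115.4123° <0 so +360° → 244.5877° ≈ 244.6°
Leg 3: φ1=-0.9712565, φ2=-1.0376506, Δφ=-0.0663941, Δλ=-0.0696020 rad; a=sin²(Δφ/2)+cosφ1·cosφ2·sin²(Δλ/2)=0.0014488244; c=2·atan2(√a, √(1-a))=0.076145247; dist=6371·c=485.121 ≈ 485.1 km; running total=17117.9 km
Leg 3 bearing: y=sinΔλ·cosφ2=-0.03534631, x=cosφ1·sinφ2-sinφ1·cosφ2·cosΔλ=-0.06736127; θ=atan2(y, x)=-152.3128° <0 so +360° → 207.6872° ≈ 207.7°
Leg 4: φ1=-1.0376506, φ2=0.7023170, Δφ=1.7399676, Δλ=-0.6485417 rad; a=sin²(Δφ/2)+cosφ1·cosφ2·sin²(Δλ/2)=0.6235681491; c=2·atan2(√a, √(1-a))=1.820520088; dist=6371·c=11598.533 ≈ 11598.5 km; running total=28716.4 km
Leg 4 bearing: y=sinΔλ·cosφ2=-0.46108081, x=cosφ1·sinφ2-sinφ1·cosφ2·cosΔλ=0.85224887; θ=atan2(y, x)=-28.4141° <0 so +360° → 331.5859° ≈ 331.6°
Leg 5: φ1=0.7023170, φ2=-0.4864180, Δφ=-1.1887350, Δλ=0.5366311 rad; a=sin²(Δφ/2)+cosφ1·cosφ2·sin²(Δλ/2)=0.3610100107; c=2·atan2(√a, √(1-a))=1.289105763; dist=6371·c=8212.893 ≈ 8212.9 km; running total=36929.3 km
Leg 5 bearing: y=sinΔλ·cosφ2=0.45194596, x=cosφ1·sinφ2-sinφ1·cosφ2·cosΔλ=-0.84762727; θ=atan2(y, x)=151.9339° ≈ 151.9°

Leg 1: dist=12536.3 km, bearing=155.3°
Leg 2: dist=4096.5 km, bearing=244.6°
Leg 3: dist=485.1 km, bearing=207.7°
Leg 4: dist=11598.5 km, bearing=331.6°
Leg 5: dist=8212.9 km, bearing=151.9°
Total: 36929.3 km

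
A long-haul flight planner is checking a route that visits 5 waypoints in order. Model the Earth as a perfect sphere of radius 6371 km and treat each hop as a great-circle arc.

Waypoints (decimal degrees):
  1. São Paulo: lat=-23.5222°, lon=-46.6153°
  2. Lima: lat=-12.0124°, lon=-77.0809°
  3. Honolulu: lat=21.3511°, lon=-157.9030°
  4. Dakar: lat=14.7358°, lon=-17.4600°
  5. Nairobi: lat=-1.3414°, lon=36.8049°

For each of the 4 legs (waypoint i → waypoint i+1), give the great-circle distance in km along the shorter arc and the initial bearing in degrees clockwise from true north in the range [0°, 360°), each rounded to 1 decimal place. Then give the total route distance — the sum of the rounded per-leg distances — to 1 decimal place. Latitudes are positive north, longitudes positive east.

Leg 1: dist=3460.6 km, bearing=286.4°
Leg 2: dist=9564.2 km, bearing=292.8°
Leg 3: dist=14122.0 km, bearing=50.5°
Leg 4: dist=6230.6 km, bearing=101.9°
Total: 33377.4 km

Leg 1: φ1=-0.4105398, φ2=-0.2096559, Δφ=0.2008839, Δλ=-0.5317250 rad; a=sin²(Δφ/2)+cosφ1·cosφ2·sin²(Δλ/2)=0.0719655297; c=2·atan2(√a, √(1-a))=0.543180879; dist=6371·c=3460.605 ≈ 3460.6 km; running total=3460.6 km
Leg 1 bearing: y=sinΔλ·cosφ2=-0.49591851, x=cosφ1·sinφ2-sinφ1·cosφ2·cosΔλ=0.14563930; θ=atan2(y, x)=-73.6338° <0 so +360° → 286.3662° ≈ 286.4°
Leg 2: φ1=-0.2096559, φ2=0.3726470, Δφ=0.5823029, Δλ=-1.4106118 rad; a=sin²(Δφ/2)+cosφ1·cosφ2·sin²(Δλ/2)=0.4652367540; c=2·atan2(√a, √(1-a))=1.501213698; dist=6371·c=9564.232 ≈ 9564.2 km; running total=13024.8 km
Leg 2 bearing: y=sinΔλ·cosφ2=-0.91944340, x=cosφ1·sinφ2-sinφ1·cosφ2·cosΔλ=0.38702701; θ=atan2(y, x)=-67.1720° <0 so +360° → 292.8280° ≈ 292.8°
Leg 3: φ1=0.3726470, φ2=0.2571882, Δφ=-0.1154588, Δλ=2.4511928 rad; a=sin²(Δφ/2)+cosφ1·cosφ2·sin²(Δλ/2)=0.8009244542; c=2·atan2(√a, √(1-a))=2.216610580; dist=6371·c=14122.026 ≈ 14122.0 km; running total=27146.8 km
Leg 3 bearing: y=sinΔλ·cosφ2=0.61589907, x=cosφ1·sinφ2-sinφ1·cosφ2·cosΔλ=0.50837607; θ=atan2(y, x)=50.4630° ≈ 50.5°
Leg 4: φ1=0.2571882, φ2=-0.0234118, Δφ=-0.2806001, Δλ=0.9471012 rad; a=sin²(Δφ/2)+cosφ1·cosφ2·sin²(Δλ/2)=0.2206401751; c=2·atan2(√a, √(1-a))=0.977955118; dist=6371·c=6230.552 ≈ 6230.6 km; running total=33377.4 km
Leg 4 bearing: y=sinΔλ·cosφ2=0.81150344, x=cosφ1·sinφ2-sinφ1·cosφ2·cosΔλ=-0.17115641; θ=atan2(y, x)=101.9099° ≈ 101.9°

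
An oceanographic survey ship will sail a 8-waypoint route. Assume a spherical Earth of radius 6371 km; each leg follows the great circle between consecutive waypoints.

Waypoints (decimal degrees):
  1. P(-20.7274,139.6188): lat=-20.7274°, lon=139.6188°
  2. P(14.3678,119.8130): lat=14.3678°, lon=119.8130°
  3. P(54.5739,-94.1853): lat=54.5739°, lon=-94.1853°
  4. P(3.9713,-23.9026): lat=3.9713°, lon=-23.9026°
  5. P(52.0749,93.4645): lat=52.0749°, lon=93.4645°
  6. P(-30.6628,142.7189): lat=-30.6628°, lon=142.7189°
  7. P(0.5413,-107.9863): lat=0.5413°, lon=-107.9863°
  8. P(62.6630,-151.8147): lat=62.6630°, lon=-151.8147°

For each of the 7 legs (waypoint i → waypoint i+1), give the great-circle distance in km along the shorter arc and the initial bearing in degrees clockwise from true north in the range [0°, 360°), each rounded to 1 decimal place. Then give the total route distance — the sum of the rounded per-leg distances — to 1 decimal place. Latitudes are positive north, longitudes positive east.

Leg 1: φ1=-0.3617614, φ2=0.2507654, Δφ=0.6125268, Δλ=-0.3456764 rad; a=sin²(Δφ/2)+cosφ1·cosφ2·sin²(Δλ/2)=0.1176982572; c=2·atan2(√a, √(1-a))=0.700370448; dist=6371·c=4462.060 ≈ 4462.1 km; running total=4462.1 km
Leg 1 bearing: y=sinΔλ·cosφ2=-0.32823540, x=cosφ1·sinφ2-sinφ1·cosφ2·cosΔλ=0.55465578; θ=atan2(y, x)=-30.6163° <0 so +360° → 329.3837° ≈ 329.4°
Leg 2: φ1=0.2507654, φ2=0.9524942, Δφ=0.7017288, Δλ=-3.7349749 rad; a=sin²(Δφ/2)+cosφ1·cosφ2·sin²(Δλ/2)=0.6316638864; c=2·atan2(√a, √(1-a))=1.837266433; dist=6371·c=11705.224 ≈ 11705.2 km; running total=16167.3 km
Leg 2 bearing: y=sinΔλ·cosφ2=0.32412327, x=cosφ1·sinφ2-sinφ1·cosφ2·cosΔλ=0.90862676; θ=atan2(y, x)=19.6322° ≈ 19.6°
Leg 3: φ1=0.9524942, φ2=0.0693123, Δφ=-0.8831820, Δλ=1.2266645 rad; a=sin²(Δφ/2)+cosφ1·cosφ2·sin²(Δλ/2)=0.3742359386; c=2·atan2(√a, √(1-a))=1.316537511; dist=6371·c=8387.660 ≈ 8387.7 km; running total=24555.0 km
Leg 3 bearing: y=sinΔλ·cosφ2=0.93910837, x=cosφ1·sinφ2-sinφ1·cosφ2·cosΔλ=-0.23411339; θ=atan2(y, x)=103.9981° ≈ 104.0°
Leg 4: φ1=0.0693123, φ2=0.9088785, Δφ=0.8395662, Δλ=2.0484423 rad; a=sin²(Δφ/2)+cosφ1·cosφ2·sin²(Δλ/2)=0.6136151985; c=2·atan2(√a, √(1-a))=1.800029062; dist=6371·c=11467.985 ≈ 11468.0 km; running total=36023.0 km
Leg 4 bearing: y=sinΔλ·cosφ2=0.54584103, x=cosφ1·sinφ2-sinφ1·cosφ2·cosΔλ=0.80648864; θ=atan2(y, x)=34.0906° ≈ 34.1°
Leg 5: φ1=0.9088785, φ2=-0.5351668, Δφ=-1.4440453, Δλ=0.8596515 rad; a=sin²(Δφ/2)+cosφ1·cosφ2·sin²(Δλ/2)=0.5286015657; c=2·atan2(√a, √(1-a))=1.628030701; dist=6371·c=10372.184 ≈ 10372.2 km; running total=46395.2 km
Leg 5 bearing: y=sinΔλ·cosφ2=0.65168807, x=cosφ1·sinφ2-sinφ1·cosφ2·cosΔλ=-0.75632696; θ=atan2(y, x)=139.2502° ≈ 139.3°
Leg 6: φ1=-0.5351668, φ2=0.0094475, Δφ=0.5446143, Δλ=-4.3756312 rad; a=sin²(Δφ/2)+cosφ1·cosφ2·sin²(Δλ/2)=0.6445173369; c=2·atan2(√a, √(1-a))=1.864014646; dist=6371·c=11875.637 ≈ 11875.6 km; running total=58270.8 km
Leg 6 bearing: y=sinΔλ·cosφ2=0.94378882, x=cosφ1·sinφ2-sinφ1·cosφ2·cosΔλ=-0.16037959; θ=atan2(y, x)=99.6442° ≈ 99.6°
Leg 7: φ1=0.0094475, φ2=1.0936757, Δφ=1.0842282, Δλ=-0.7649499 rad; a=sin²(Δφ/2)+cosφ1·cosφ2·sin²(Δλ/2)=0.3301655005; c=2·atan2(√a, √(1-a))=1.224231376; dist=6371·c=7799.578 ≈ 7799.6 km; running total=66070.4 km
Leg 7 bearing: y=sinΔλ·cosφ2=-0.31801253, x=cosφ1·sinφ2-sinφ1·cosφ2·cosΔλ=0.88515140; θ=atan2(y, x)=-19.7621° <0 so +360° → 340.2379° ≈ 340.2°

Leg 1: dist=4462.1 km, bearing=329.4°
Leg 2: dist=11705.2 km, bearing=19.6°
Leg 3: dist=8387.7 km, bearing=104.0°
Leg 4: dist=11468.0 km, bearing=34.1°
Leg 5: dist=10372.2 km, bearing=139.3°
Leg 6: dist=11875.6 km, bearing=99.6°
Leg 7: dist=7799.6 km, bearing=340.2°
Total: 66070.4 km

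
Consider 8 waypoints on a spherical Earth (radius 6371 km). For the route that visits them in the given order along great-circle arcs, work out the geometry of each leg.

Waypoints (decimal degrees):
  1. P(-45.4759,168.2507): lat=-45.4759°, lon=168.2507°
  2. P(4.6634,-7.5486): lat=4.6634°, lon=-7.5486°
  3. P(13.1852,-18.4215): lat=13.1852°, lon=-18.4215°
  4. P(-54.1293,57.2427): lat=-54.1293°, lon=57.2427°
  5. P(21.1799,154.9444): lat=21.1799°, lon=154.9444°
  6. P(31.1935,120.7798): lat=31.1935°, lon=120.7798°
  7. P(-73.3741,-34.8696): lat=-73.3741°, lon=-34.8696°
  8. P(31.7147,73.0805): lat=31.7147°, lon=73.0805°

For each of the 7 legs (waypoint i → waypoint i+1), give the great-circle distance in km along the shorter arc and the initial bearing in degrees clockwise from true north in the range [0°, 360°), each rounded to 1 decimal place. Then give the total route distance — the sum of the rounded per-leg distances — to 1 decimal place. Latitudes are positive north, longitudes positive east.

Leg 1: dist=15458.7 km, bearing=186.4°
Leg 2: dist=1523.7 km, bearing=309.2°
Leg 3: dist=10285.3 km, bearing=145.4°
Leg 4: dist=12394.8 km, bearing=83.2°
Leg 5: dist=3569.4 km, bearing=295.3°
Leg 6: dist=15121.8 km, bearing=189.8°
Leg 7: dist=13939.5 km, bearing=97.1°
Total: 72293.2 km

Leg 1: φ1=-0.7937042, φ2=0.0813917, Δφ=0.8750959, Δλ=-3.0682766 rad; a=sin²(Δφ/2)+cosφ1·cosφ2·sin²(Δλ/2)=0.8774874893; c=2·atan2(√a, √(1-a))=2.426412289; dist=6371·c=15458.673 ≈ 15458.7 km; running total=15458.7 km
Leg 1 bearing: y=sinΔλ·cosφ2=-0.07300789, x=cosφ1·sinφ2-sinφ1·cosφ2·cosΔλ=-0.65167678; θ=atan2(y, x)=-173.6078° <0 so +360° → 186.3922° ≈ 186.4°
Leg 2: φ1=0.0813917, φ2=0.2301252, Δφ=0.1487335, Δλ=-0.1897679 rad; a=sin²(Δφ/2)+cosφ1·cosφ2·sin²(Δλ/2)=0.0142306450; c=2·atan2(√a, √(1-a))=0.239154058; dist=6371·c=1523.651 ≈ 1523.7 km; running total=16982.4 km
Leg 2 bearing: y=sinΔλ·cosφ2=-0.18365825, x=cosφ1·sinφ2-sinφ1·cosφ2·cosΔλ=0.14960675; θ=atan2(y, x)=-50.8340° <0 so +360° → 309.1660° ≈ 309.2°
Leg 3: φ1=0.2301252, φ2=-0.9447345, Δφ=-1.1748597, Δλ=1.3205894 rad; a=sin²(Δφ/2)+cosφ1·cosφ2·sin²(Δλ/2)=0.5217886668; c=2·atan2(√a, √(1-a))=1.614387464; dist=6371·c=10285.263 ≈ 10285.3 km; running total=27267.7 km
Leg 3 bearing: y=sinΔλ·cosφ2=0.56771202, x=cosφ1·sinφ2-sinφ1·cosφ2·cosΔλ=-0.82207304; θ=atan2(y, x)=145.3716° ≈ 145.4°
Leg 4: φ1=-0.9447345, φ2=0.3696590, Δφ=1.3143935, Δλ=1.7052163 rad; a=sin²(Δφ/2)+cosφ1·cosφ2·sin²(Δλ/2)=0.6829986640; c=2·atan2(√a, √(1-a))=1.945500590; dist=6371·c=12394.784 ≈ 12394.8 km; running total=39662.5 km
Leg 4 bearing: y=sinΔλ·cosφ2=0.92403918, x=cosφ1·sinφ2-sinφ1·cosφ2·cosΔλ=0.11044254; θ=atan2(y, x)=83.1843° ≈ 83.2°
Leg 5: φ1=0.3696590, φ2=0.5444293, Δφ=0.1747703, Δλ=-0.5962848 rad; a=sin²(Δφ/2)+cosφ1·cosφ2·sin²(Δλ/2)=0.0764420075; c=2·atan2(√a, √(1-a))=0.560261861; dist=6371·c=3569.428 ≈ 3569.4 km; running total=43231.9 km
Leg 5 bearing: y=sinΔλ·cosφ2=-0.48038184, x=cosφ1·sinφ2-sinφ1·cosφ2·cosΔλ=0.22721750; θ=atan2(y, x)=-64.6862° <0 so +360° → 295.3138° ≈ 295.3°
Leg 6: φ1=0.5444293, φ2=-1.2806196, Δφ=-1.8250489, Δλ=-2.7165945 rad; a=sin²(Δφ/2)+cosφ1·cosφ2·sin²(Δλ/2)=0.8596292355; c=2·atan2(√a, √(1-a))=2.373530712; dist=6371·c=15121.764 ≈ 15121.8 km; running total=58353.7 km
Leg 6 bearing: y=sinΔλ·cosφ2=-0.11797337, x=cosφ1·sinφ2-sinφ1·cosφ2·cosΔλ=-0.68465286; θ=atan2(y, x)=-170.2233° <0 so +360° → 189.7767° ≈ 189.8°
Leg 7: φ1=-1.2806196, φ2=0.5535259, Δφ=1.8341456, Δλ=1.8840847 rad; a=sin²(Δφ/2)+cosφ1·cosφ2·sin²(Δλ/2)=0.7893623467; c=2·atan2(√a, √(1-a))=2.187960358; dist=6371·c=13939.495 ≈ 13939.5 km; running total=72293.2 km
Leg 7 bearing: y=sinΔλ·cosφ2=0.80926984, x=cosφ1·sinφ2-sinφ1·cosφ2·cosΔλ=-0.10079710; θ=atan2(y, x)=97.0998° ≈ 97.1°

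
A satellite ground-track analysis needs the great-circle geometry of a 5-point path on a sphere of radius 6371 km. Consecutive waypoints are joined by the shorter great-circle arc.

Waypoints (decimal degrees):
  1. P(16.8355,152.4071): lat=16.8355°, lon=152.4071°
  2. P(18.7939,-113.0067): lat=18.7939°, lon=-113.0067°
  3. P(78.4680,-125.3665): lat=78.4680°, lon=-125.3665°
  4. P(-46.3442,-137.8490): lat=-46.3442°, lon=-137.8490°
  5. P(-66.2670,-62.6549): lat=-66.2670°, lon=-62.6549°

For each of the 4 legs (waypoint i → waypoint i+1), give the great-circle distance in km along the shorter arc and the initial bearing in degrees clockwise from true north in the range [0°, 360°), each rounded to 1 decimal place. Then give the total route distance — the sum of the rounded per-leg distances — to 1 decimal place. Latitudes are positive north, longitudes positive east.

Leg 1: dist=9874.7 km, bearing=70.7°
Leg 2: dist=6667.8 km, bearing=357.2°
Leg 3: dist=13903.8 km, bearing=190.5°
Leg 4: dist=4763.0 km, bearing=145.1°
Total: 35209.3 km

Leg 1: φ1=0.2938349, φ2=0.3280154, Δφ=0.0341805, Δλ=-4.6323447 rad; a=sin²(Δφ/2)+cosφ1·cosφ2·sin²(Δλ/2)=0.4895722226; c=2·atan2(√a, √(1-a))=1.549939260; dist=6371·c=9874.663 ≈ 9874.7 km; running total=9874.7 km
Leg 1 bearing: y=sinΔλ·cosφ2=0.94365244, x=cosφ1·sinφ2-sinφ1·cosφ2·cosΔλ=0.33028036; θ=atan2(y, x)=70.7098° ≈ 70.7°
Leg 2: φ1=0.3280154, φ2=1.3695250, Δφ=1.0415095, Δλ=-0.2157192 rad; a=sin²(Δφ/2)+cosφ1·cosφ2·sin²(Δλ/2)=0.2497342955; c=2·atan2(√a, √(1-a))=1.046583824; dist=6371·c=6667.786 ≈ 6667.8 km; running total=16542.5 km
Leg 2 bearing: y=sinΔλ·cosφ2=-0.04279185, x=cosφ1·sinφ2-sinφ1·cosφ2·cosΔλ=0.86466014; θ=atan2(y, x)=-2.8332° <0 so +360° → 357.1668° ≈ 357.2°
Leg 3: φ1=1.3695250, φ2=-0.8088589, Δφ=-2.1783838, Δλ=-0.2178607 rad; a=sin²(Δφ/2)+cosφ1·cosφ2·sin²(Δλ/2)=0.7870752934; c=2·atan2(√a, √(1-a))=2.182362645; dist=6371·c=13903.832 ≈ 13903.8 km; running total=30446.3 km
Leg 3 bearing: y=sinΔλ·cosφ2=-0.14920771, x=cosφ1·sinφ2-sinφ1·cosφ2·cosΔλ=-0.80503923; θ=atan2(y, x)=-169.4998° <0 so +360° → 190.5002° ≈ 190.5°
Leg 4: φ1=-0.8088589, φ2=-1.1565773, Δφ=-0.3477185, Δλ=1.3123846 rad; a=sin²(Δφ/2)+cosφ1·cosφ2·sin²(Δλ/2)=0.1333427516; c=2·atan2(√a, √(1-a))=0.747612055; dist=6371·c=4763.036 ≈ 4763.0 km; running total=35209.3 km
Leg 4 bearing: y=sinΔλ·cosφ2=0.38911175, x=cosφ1·sinφ2-sinφ1·cosφ2·cosΔλ=-0.55753197; θ=atan2(y, x)=145.0881° ≈ 145.1°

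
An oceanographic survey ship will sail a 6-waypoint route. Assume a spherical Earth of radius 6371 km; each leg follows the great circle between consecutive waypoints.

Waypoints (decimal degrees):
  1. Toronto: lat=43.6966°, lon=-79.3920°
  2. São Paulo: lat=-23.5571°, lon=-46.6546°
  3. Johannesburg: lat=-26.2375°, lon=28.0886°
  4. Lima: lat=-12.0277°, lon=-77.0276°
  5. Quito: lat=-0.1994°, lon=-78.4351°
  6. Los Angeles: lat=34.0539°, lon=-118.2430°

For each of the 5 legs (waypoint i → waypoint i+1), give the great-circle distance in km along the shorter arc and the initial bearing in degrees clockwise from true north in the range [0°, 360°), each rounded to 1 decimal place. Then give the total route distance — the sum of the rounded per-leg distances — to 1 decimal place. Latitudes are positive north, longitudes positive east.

Leg 1: φ1=0.7626495, φ2=-0.4111490, Δφ=-1.1737985, Δλ=0.5713754 rad; a=sin²(Δφ/2)+cosφ1·cosφ2·sin²(Δλ/2)=0.3593109156; c=2·atan2(√a, √(1-a))=1.285566324; dist=6371·c=8190.343 ≈ 8190.3 km; running total=8190.3 km
Leg 1 bearing: y=sinΔλ·cosφ2=0.49572131, x=cosφ1·sinφ2-sinφ1·cosφ2·cosΔλ=-0.82163660; θ=atan2(y, x)=148.8960° ≈ 148.9°
Leg 2: φ1=-0.4111490, φ2=-0.4579308, Δφ=-0.0467818, Δλ=1.3045149 rad; a=sin²(Δφ/2)+cosφ1·cosφ2·sin²(Δλ/2)=0.3034743891; c=2·atan2(√a, √(1-a))=1.166848789; dist=6371·c=7433.994 ≈ 7434.0 km; running total=15624.3 km
Leg 2 bearing: y=sinΔλ·cosφ2=0.86535652, x=cosφ1·sinφ2-sinφ1·cosφ2·cosΔλ=-0.31091612; θ=atan2(y, x)=109.7630° ≈ 109.8°
Leg 3: φ1=-0.4579308, φ2=-0.2099230, Δφ=0.2480078, Δλ=-1.8346238 rad; a=sin²(Δφ/2)+cosφ1·cosφ2·sin²(Δλ/2)=0.5683244969; c=2·atan2(√a, √(1-a))=1.707874208; dist=6371·c=10880.867 ≈ 10880.9 km; running total=26505.2 km
Leg 3 bearing: y=sinΔλ·cosφ2=-0.94420550, x=cosφ1·sinφ2-sinφ1·cosφ2·cosΔλ=-0.29967152; θ=atan2(y, x)=-107.6084° <0 so +360° → 252.3916° ≈ 252.4°
Leg 4: φ1=-0.2099230, φ2=-0.0034802, Δφ=0.2064428, Δλ=-0.0245655 rad; a=sin²(Δφ/2)+cosφ1·cosφ2·sin²(Δλ/2)=0.0107644143; c=2·atan2(√a, √(1-a))=0.207877481; dist=6371·c=1324.387 ≈ 1324.4 km; running total=27829.6 km
Leg 4 bearing: y=sinΔλ·cosφ2=-0.02456289, x=cosφ1·sinφ2-sinφ1·cosφ2·cosΔλ=0.20491664; θ=atan2(y, x)=-6.8353° <0 so +360° → 353.1647° ≈ 353.2°
Leg 5: φ1=-0.0034802, φ2=0.5943527, Δφ=0.5978329, Δλ=-0.6947789 rad; a=sin²(Δφ/2)+cosφ1·cosφ2·sin²(Δλ/2)=0.1827471598; c=2·atan2(√a, √(1-a))=0.883427524; dist=6371·c=5628.317 ≈ 5628.3 km; running total=33457.9 km
Leg 5 bearing: y=sinΔλ·cosφ2=-0.53042579, x=cosφ1·sinφ2-sinφ1·cosφ2·cosΔλ=0.56218416; θ=atan2(y, x)=-43.3351° <0 so +360° → 316.6649° ≈ 316.7°

Leg 1: dist=8190.3 km, bearing=148.9°
Leg 2: dist=7434.0 km, bearing=109.8°
Leg 3: dist=10880.9 km, bearing=252.4°
Leg 4: dist=1324.4 km, bearing=353.2°
Leg 5: dist=5628.3 km, bearing=316.7°
Total: 33457.9 km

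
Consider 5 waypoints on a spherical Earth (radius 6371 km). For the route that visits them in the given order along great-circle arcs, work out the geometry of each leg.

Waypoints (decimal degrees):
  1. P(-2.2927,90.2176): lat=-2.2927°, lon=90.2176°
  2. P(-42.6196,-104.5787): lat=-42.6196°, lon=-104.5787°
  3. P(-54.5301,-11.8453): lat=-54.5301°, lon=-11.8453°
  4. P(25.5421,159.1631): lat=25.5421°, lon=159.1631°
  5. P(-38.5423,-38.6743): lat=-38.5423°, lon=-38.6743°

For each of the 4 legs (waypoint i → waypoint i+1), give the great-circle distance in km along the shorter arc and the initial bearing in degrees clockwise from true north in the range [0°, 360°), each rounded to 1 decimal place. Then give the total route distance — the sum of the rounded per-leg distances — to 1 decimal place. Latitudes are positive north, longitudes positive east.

Leg 1: dist=14804.7 km, bearing=165.1°
Leg 2: dist=6440.4 km, bearing=136.8°
Leg 3: dist=16708.2 km, bearing=163.5°
Leg 4: dist=17805.3 km, bearing=135.2°
Total: 55758.6 km

Leg 1: φ1=-0.0400152, φ2=-0.7438523, Δφ=-0.7038372, Δλ=-3.3998368 rad; a=sin²(Δφ/2)+cosφ1·cosφ2·sin²(Δλ/2)=0.8419032176; c=2·atan2(√a, √(1-a))=2.323762995; dist=6371·c=14804.694 ≈ 14804.7 km; running total=14804.7 km
Leg 1 bearing: y=sinΔλ·cosφ2=0.18792778, x=cosφ1·sinφ2-sinφ1·cosφ2·cosΔλ=-0.70504745; θ=atan2(y, x)=165.0750° ≈ 165.1°
Leg 2: φ1=-0.7438523, φ2=-0.9517298, Δφ=-0.2078774, Δλ=1.6185032 rad; a=sin²(Δφ/2)+cosφ1·cosφ2·sin²(Δλ/2)=0.2344483052; c=2·atan2(√a, √(1-a))=1.010894061; dist=6371·c=6440.406 ≈ 6440.4 km; running total=21245.1 km
Leg 2 bearing: y=sinΔλ·cosφ2=0.57961497, x=cosφ1·sinφ2-sinφ1·cosφ2·cosΔλ=-0.61804180; θ=atan2(y, x)=136.8377° ≈ 136.8°
Leg 3: φ1=-0.9517298, φ2=0.4457937, Δφ=1.3975235, Δλ=2.9846596 rad; a=sin²(Δφ/2)+cosφ1·cosφ2·sin²(Δλ/2)=0.9341436425; c=2·atan2(√a, √(1-a))=2.622535519; dist=6371·c=16708.174 ≈ 16708.2 km; running total=37953.3 km
Leg 3 bearing: y=sinΔλ·cosφ2=0.14101527, x=cosφ1·sinφ2-sinφ1·cosφ2·cosΔλ=-0.47559635; θ=atan2(y, x)=163.4848° ≈ 163.5°
Leg 4: φ1=0.4457937, φ2=-0.6726900, Δφ=-1.1184838, Δλ=-3.4529140 rad; a=sin²(Δφ/2)+cosφ1·cosφ2·sin²(Δλ/2)=0.9702228235; c=2·atan2(√a, √(1-a))=2.794735206; dist=6371·c=17805.258 ≈ 17805.3 km; running total=55758.6 km
Leg 4 bearing: y=sinΔλ·cosφ2=0.23958514, x=cosφ1·sinφ2-sinφ1·cosφ2·cosΔλ=-0.24116581; θ=atan2(y, x)=135.1884° ≈ 135.2°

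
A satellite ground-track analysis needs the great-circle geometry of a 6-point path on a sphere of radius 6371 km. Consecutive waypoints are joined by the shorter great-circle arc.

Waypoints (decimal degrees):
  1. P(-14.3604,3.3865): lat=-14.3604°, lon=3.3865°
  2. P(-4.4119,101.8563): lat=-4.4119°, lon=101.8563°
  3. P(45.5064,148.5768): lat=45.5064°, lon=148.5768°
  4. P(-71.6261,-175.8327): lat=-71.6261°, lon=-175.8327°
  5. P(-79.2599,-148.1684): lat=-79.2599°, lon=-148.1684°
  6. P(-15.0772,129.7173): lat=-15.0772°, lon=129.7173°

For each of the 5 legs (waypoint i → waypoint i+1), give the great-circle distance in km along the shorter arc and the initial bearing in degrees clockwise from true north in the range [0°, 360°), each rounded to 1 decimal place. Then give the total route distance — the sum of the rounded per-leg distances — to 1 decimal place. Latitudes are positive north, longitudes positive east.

Leg 1: dist=10794.3 km, bearing=96.4°
Leg 2: dist=7216.8 km, bearing=34.3°
Leg 3: dist=13323.7 km, bearing=167.8°
Leg 4: dist=1126.0 km, bearing=150.5°
Leg 5: dist=8197.8 km, bearing=274.9°
Total: 40658.6 km

Leg 1: φ1=-0.2506363, φ2=-0.0770022, Δφ=0.1736341, Δλ=1.7186222 rad; a=sin²(Δφ/2)+cosφ1·cosφ2·sin²(Δλ/2)=0.5615919977; c=2·atan2(√a, √(1-a))=1.694294007; dist=6371·c=10794.347 ≈ 10794.3 km; running total=10794.3 km
Leg 1 bearing: y=sinΔλ·cosφ2=0.98616275, x=cosφ1·sinφ2-sinφ1·cosφ2·cosΔλ=-0.11094474; θ=atan2(y, x)=96.4189° ≈ 96.4°
Leg 2: φ1=-0.0770022, φ2=0.7942365, Δφ=0.8712387, Δλ=0.8154266 rad; a=sin²(Δφ/2)+cosφ1·cosφ2·sin²(Δλ/2)=0.2879190144; c=2·atan2(√a, √(1-a))=1.132760041; dist=6371·c=7216.814 ≈ 7216.8 km; running total=18011.1 km
Leg 2 bearing: y=sinΔλ·cosφ2=0.51021662, x=cosφ1·sinφ2-sinφ1·cosφ2·cosΔλ=0.74817486; θ=atan2(y, x)=34.2920° ≈ 34.3°
Leg 3: φ1=0.7942365, φ2=-1.2501113, Δφ=-2.0443478, Δλ=-5.6620139 rad; a=sin²(Δφ/2)+cosφ1·cosφ2·sin²(Δλ/2)=0.7486584932; c=2·atan2(√a, √(1-a))=2.091299786; dist=6371·c=13323.671 ≈ 13323.7 km; running total=31334.8 km
Leg 3 bearing: y=sinΔλ·cosφ2=0.18345242, x=cosφ1·sinφ2-sinφ1·cosφ2·cosΔλ=-0.84795107; θ=atan2(y, x)=167.7923° ≈ 167.8°
Leg 4: φ1=-1.2501113, φ2=-1.3833462, Δφ=-0.1332349, Δλ=0.4828331 rad; a=sin²(Δφ/2)+cosφ1·cosφ2·sin²(Δλ/2)=0.0077889281; c=2·atan2(√a, √(1-a))=0.176739752; dist=6371·c=1126.009 ≈ 1126.0 km; running total=32460.8 km
Leg 4 bearing: y=sinΔλ·cosφ2=0.08652248, x=cosφ1·sinφ2-sinφ1·cosφ2·cosΔλ=-0.15305850; θ=atan2(y, x)=150.5209° ≈ 150.5°
Leg 5: φ1=-1.3833462, φ2=-0.2631468, Δφ=1.1201994, Δλ=4.8500204 rad; a=sin²(Δφ/2)+cosφ1·cosφ2·sin²(Δλ/2)=0.3598745749; c=2·atan2(√a, √(1-a))=1.286740905; dist=6371·c=8197.826 ≈ 8197.8 km; running total=40658.6 km
Leg 5 bearing: y=sinΔλ·cosφ2=-0.95644547, x=cosφ1·sinφ2-sinφ1·cosφ2·cosΔλ=0.08167934; θ=atan2(y, x)=-85.1188° <0 so +360° → 274.8812° ≈ 274.9°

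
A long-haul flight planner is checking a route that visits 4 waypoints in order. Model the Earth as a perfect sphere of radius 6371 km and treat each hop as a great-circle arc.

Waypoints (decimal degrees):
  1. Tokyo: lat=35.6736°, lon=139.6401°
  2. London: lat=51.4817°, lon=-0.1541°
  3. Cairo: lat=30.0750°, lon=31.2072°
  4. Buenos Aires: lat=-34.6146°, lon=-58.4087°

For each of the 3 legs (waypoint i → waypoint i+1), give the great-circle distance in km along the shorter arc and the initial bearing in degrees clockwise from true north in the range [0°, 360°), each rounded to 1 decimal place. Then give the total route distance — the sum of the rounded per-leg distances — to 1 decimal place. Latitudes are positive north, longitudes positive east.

Leg 1: φ1=0.6226218, φ2=0.8985252, Δφ=0.2759034, Δλ=-2.4398691 rad; a=sin²(Δφ/2)+cosφ1·cosφ2·sin²(Δλ/2)=0.4650496690; c=2·atan2(√a, √(1-a))=1.500838616; dist=6371·c=9561.843 ≈ 9561.8 km; running total=9561.8 km
Leg 1 bearing: y=sinΔλ·cosφ2=-0.40201633, x=cosφ1·sinφ2-sinφ1·cosφ2·cosΔλ=0.91296044; θ=atan2(y, x)=-23.7660° <0 so +360° → 336.2340° ≈ 336.2°
Leg 2: φ1=0.8985252, φ2=0.5249078, Δφ=-0.3736174, Δλ=0.5473579 rad; a=sin²(Δφ/2)+cosφ1·cosφ2·sin²(Δλ/2)=0.0738609944; c=2·atan2(√a, √(1-a))=0.550471441; dist=6371·c=3507.054 ≈ 3507.1 km; running total=13068.9 km
Leg 2 bearing: y=sinΔλ·cosφ2=0.45036718, x=cosφ1·sinφ2-sinφ1·cosφ2·cosΔλ=-0.26606690; θ=atan2(y, x)=120.5736° ≈ 120.6°
Leg 3: φ1=0.5249078, φ2=-0.6041387, Δφ=-1.1290465, Δλ=-1.5640925 rad; a=sin²(Δφ/2)+cosφ1·cosφ2·sin²(Δλ/2)=0.6399480438; c=2·atan2(√a, √(1-a))=1.854482196; dist=6371·c=11814.906 ≈ 11814.9 km; running total=24883.8 km
Leg 3 bearing: y=sinΔλ·cosφ2=-0.82297315, x=cosφ1·sinφ2-sinφ1·cosφ2·cosΔλ=-0.49434135; θ=atan2(y, x)=-120.9923° <0 so +360° → 239.0077° ≈ 239.0°

Leg 1: dist=9561.8 km, bearing=336.2°
Leg 2: dist=3507.1 km, bearing=120.6°
Leg 3: dist=11814.9 km, bearing=239.0°
Total: 24883.8 km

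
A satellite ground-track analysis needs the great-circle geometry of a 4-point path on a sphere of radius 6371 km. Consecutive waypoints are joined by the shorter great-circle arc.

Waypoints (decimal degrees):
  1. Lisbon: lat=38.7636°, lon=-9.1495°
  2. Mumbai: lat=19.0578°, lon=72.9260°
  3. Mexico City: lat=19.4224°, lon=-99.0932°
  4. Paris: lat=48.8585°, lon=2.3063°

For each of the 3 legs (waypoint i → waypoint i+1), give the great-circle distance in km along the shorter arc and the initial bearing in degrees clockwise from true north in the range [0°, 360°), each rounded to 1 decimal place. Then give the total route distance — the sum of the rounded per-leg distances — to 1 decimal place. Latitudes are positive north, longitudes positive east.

Leg 1: dist=8025.9 km, bearing=79.5°
Leg 2: dist=15648.6 km, bearing=348.1°
Leg 3: dist=9191.2 km, bearing=40.6°
Total: 32865.7 km

Leg 1: φ1=0.6765524, φ2=0.3326214, Δφ=-0.3439311, Δλ=1.4324877 rad; a=sin²(Δφ/2)+cosφ1·cosφ2·sin²(Δλ/2)=0.3469766716; c=2·atan2(√a, √(1-a))=1.259758681; dist=6371·c=8025.923 ≈ 8025.9 km; running total=8025.9 km
Leg 1 bearing: y=sinΔλ·cosφ2=0.93616367, x=cosφ1·sinφ2-sinφ1·cosφ2·cosΔλ=0.17301165; θ=atan2(y, x)=79.5294° ≈ 79.5°
Leg 2: φ1=0.3326214, φ2=0.3389848, Δφ=0.0063635, Δλ=-3.0023014 rad; a=sin²(Δφ/2)+cosφ1·cosφ2·sin²(Δλ/2)=0.8870948504; c=2·atan2(√a, √(1-a))=2.456230230; dist=6371·c=15648.643 ≈ 15648.6 km; running total=23674.5 km
Leg 2 bearing: y=sinΔλ·cosφ2=-0.13094017, x=cosφ1·sinφ2-sinφ1·cosφ2·cosΔλ=0.61926164; θ=atan2(y, x)=-11.9391° <0 so +360° → 348.0609° ≈ 348.1°
Leg 3: φ1=0.3389848, φ2=0.8527417, Δφ=0.5137569, Δλ=1.7697551 rad; a=sin²(Δφ/2)+cosφ1·cosφ2·sin²(Δλ/2)=0.4361066325; c=2·atan2(√a, √(1-a))=1.442659230; dist=6371·c=9191.182 ≈ 9191.2 km; running total=32865.7 km
Leg 3 bearing: y=sinΔλ·cosφ2=0.64494202, x=cosφ1·sinφ2-sinφ1·cosφ2·cosΔλ=0.75347219; θ=atan2(y, x)=40.5622° ≈ 40.6°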